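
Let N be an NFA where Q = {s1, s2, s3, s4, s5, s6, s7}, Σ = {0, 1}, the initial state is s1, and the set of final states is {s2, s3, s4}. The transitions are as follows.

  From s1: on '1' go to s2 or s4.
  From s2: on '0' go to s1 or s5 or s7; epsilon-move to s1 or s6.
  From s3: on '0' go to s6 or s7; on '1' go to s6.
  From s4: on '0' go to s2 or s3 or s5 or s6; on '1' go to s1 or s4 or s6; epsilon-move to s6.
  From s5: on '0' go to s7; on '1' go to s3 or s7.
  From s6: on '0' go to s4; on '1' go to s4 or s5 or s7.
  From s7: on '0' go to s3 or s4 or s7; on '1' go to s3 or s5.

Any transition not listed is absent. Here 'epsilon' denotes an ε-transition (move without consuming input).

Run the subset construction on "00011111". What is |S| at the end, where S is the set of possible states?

0

Start in {s1}.
Read '0': s1→∅; now ∅.
The set is empty and remains empty for the remaining 7 symbols.
That set has 0 states.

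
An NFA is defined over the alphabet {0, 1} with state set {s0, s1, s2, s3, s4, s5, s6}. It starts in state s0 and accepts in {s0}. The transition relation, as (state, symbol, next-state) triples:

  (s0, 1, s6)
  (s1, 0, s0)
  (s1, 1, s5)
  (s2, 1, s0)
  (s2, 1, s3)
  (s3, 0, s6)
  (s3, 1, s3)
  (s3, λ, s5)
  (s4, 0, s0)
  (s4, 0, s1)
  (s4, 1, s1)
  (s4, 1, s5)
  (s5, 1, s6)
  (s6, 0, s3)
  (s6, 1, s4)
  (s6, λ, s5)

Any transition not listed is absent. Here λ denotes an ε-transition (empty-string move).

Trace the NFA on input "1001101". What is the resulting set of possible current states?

{s3, s5, s6}

Start in {s0}.
Read '1': s0→{s6}; union {s6}; ε-closure = {s5, s6}.
Read '0': s5→∅, s6→{s3}; union {s3}; ε-closure = {s3, s5}.
Read '0': s3→{s6}, s5→∅; union {s6}; ε-closure = {s5, s6}.
Read '1': s5→{s6}, s6→{s4}; union {s4, s6}; ε-closure = {s4, s5, s6}.
Read '1': s4→{s1, s5}, s5→{s6}, s6→{s4}; now {s1, s4, s5, s6}.
Read '0': s1→{s0}, s4→{s0, s1}, s5→∅, s6→{s3}; union {s0, s1, s3}; ε-closure = {s0, s1, s3, s5}.
Read '1': s0→{s6}, s1→{s5}, s3→{s3}, s5→{s6}; now {s3, s5, s6}.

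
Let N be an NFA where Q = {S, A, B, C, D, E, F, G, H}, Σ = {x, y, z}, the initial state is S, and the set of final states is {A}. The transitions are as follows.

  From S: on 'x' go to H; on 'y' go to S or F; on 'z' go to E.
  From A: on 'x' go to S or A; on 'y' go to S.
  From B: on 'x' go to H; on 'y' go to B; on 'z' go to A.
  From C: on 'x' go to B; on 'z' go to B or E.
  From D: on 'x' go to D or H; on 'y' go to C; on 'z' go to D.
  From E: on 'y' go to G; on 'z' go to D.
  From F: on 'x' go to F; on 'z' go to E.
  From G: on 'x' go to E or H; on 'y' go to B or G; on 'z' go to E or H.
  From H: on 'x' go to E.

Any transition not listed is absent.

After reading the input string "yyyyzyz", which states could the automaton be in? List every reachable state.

Start in {S}.
Read 'y': {S} → {S, F}.
Read 'y': {S, F} → {S, F}.
Read 'y': {S, F} → {S, F}.
Read 'y': {S, F} → {S, F}.
Read 'z': {S, F} → {E}.
Read 'y': {E} → {G}.
Read 'z': {G} → {E, H}.

{E, H}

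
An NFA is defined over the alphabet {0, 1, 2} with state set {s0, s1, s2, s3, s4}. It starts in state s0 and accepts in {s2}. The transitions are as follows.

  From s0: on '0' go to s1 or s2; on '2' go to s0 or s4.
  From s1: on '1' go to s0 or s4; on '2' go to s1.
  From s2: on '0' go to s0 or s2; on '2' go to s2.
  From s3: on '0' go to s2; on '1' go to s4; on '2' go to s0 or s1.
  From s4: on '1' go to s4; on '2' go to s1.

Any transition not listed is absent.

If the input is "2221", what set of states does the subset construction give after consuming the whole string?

Start in {s0}.
Read '2': {s0} → {s0, s4}.
Read '2': {s0, s4} → {s0, s1, s4}.
Read '2': {s0, s1, s4} → {s0, s1, s4}.
Read '1': {s0, s1, s4} → {s0, s4}.

{s0, s4}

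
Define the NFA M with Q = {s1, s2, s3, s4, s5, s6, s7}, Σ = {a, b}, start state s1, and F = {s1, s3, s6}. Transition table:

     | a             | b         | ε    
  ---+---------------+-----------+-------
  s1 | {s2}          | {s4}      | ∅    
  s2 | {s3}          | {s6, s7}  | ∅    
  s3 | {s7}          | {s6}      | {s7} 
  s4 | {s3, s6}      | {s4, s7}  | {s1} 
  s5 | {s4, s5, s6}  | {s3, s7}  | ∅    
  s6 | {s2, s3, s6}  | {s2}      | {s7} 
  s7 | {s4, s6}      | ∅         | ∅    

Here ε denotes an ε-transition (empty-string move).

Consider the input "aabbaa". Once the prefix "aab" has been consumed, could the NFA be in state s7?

Yes

Start in {s1}.
Read 'a': s1→{s2}; now {s2}.
Read 'a': s2→{s3}; union {s3}; ε-closure = {s3, s7}.
Read 'b': s3→{s6}, s7→∅; union {s6}; ε-closure = {s6, s7}.
State s7 is in {s6, s7}.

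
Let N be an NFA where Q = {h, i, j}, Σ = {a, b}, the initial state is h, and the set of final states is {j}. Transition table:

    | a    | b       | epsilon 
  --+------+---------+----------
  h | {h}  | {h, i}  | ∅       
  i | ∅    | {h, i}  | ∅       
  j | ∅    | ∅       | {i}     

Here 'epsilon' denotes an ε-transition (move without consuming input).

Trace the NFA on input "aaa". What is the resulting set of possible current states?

{h}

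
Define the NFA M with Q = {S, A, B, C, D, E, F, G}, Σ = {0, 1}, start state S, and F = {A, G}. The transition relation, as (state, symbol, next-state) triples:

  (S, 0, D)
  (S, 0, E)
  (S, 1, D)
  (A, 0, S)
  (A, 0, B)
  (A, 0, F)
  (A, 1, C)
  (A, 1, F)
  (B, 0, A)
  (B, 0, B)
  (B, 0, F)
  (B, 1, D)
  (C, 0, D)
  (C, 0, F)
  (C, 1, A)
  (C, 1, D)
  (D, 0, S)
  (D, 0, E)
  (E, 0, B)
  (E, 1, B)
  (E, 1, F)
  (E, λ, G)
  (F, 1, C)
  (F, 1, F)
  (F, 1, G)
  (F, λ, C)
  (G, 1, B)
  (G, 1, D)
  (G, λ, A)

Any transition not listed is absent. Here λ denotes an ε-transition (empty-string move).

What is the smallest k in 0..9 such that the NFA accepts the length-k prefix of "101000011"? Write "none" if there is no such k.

Start in {S}.
Read '1': {S} → {D}.
Read '0': {D} → {S, A, E, G}.
None of the earlier sets intersect F, but {S, A, E, G} does.

2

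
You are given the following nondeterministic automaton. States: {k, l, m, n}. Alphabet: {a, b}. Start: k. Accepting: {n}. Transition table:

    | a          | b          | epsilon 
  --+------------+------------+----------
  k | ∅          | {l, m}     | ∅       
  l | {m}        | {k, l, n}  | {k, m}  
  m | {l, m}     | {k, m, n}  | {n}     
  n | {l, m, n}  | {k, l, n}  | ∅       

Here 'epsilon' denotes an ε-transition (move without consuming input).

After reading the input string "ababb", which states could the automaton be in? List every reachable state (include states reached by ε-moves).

∅

Start in {k}.
Read 'a': {k} → ∅.
The set is empty and remains empty for the remaining 4 symbols.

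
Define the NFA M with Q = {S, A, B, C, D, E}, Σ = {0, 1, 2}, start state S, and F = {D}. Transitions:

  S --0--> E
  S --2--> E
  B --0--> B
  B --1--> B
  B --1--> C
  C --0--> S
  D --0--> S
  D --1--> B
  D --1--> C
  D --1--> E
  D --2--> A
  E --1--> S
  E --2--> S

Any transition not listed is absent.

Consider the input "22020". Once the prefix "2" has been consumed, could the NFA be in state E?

Yes

Start in {S}.
Read '2': S→{E}; now {E}.
State E is in {E}.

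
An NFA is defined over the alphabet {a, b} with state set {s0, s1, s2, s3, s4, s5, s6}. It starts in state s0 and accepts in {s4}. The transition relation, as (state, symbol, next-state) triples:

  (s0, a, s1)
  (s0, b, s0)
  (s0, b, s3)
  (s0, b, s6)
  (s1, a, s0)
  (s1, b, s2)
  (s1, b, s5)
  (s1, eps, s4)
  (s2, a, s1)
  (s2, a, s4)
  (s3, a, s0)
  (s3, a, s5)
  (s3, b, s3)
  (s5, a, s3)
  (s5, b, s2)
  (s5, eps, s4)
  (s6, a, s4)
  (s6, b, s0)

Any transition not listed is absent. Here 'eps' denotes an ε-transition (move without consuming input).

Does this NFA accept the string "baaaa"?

Yes

Start in {s0}.
Read 'b': s0→{s0, s3, s6}; now {s0, s3, s6}.
Read 'a': s0→{s1}, s3→{s0, s5}, s6→{s4}; now {s0, s1, s4, s5}.
Read 'a': s0→{s1}, s1→{s0}, s4→∅, s5→{s3}; union {s0, s1, s3}; ε-closure = {s0, s1, s3, s4}.
Read 'a': s0→{s1}, s1→{s0}, s3→{s0, s5}, s4→∅; union {s0, s1, s5}; ε-closure = {s0, s1, s4, s5}.
Read 'a': s0→{s1}, s1→{s0}, s4→∅, s5→{s3}; union {s0, s1, s3}; ε-closure = {s0, s1, s3, s4}.
The final set {s0, s1, s3, s4} contains the accepting state s4.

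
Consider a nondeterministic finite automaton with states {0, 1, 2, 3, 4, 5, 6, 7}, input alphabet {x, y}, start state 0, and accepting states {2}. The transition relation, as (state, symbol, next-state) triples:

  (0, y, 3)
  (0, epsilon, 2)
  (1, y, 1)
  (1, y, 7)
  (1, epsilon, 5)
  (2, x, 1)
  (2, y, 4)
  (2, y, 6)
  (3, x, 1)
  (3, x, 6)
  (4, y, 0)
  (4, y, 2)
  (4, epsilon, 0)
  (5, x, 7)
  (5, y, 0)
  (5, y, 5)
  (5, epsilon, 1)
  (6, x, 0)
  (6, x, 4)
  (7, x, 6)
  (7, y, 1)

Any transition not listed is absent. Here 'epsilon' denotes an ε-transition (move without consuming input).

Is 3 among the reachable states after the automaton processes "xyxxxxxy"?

Start: ε-closure({0}) = {0, 2}.
Read 'x': 0→∅, 2→{1}; union {1}; ε-closure = {1, 5}.
Read 'y': 1→{1, 7}, 5→{0, 5}; union {0, 1, 5, 7}; ε-closure = {0, 1, 2, 5, 7}.
Read 'x': 0→∅, 1→∅, 2→{1}, 5→{7}, 7→{6}; union {1, 6, 7}; ε-closure = {1, 5, 6, 7}.
Read 'x': 1→∅, 5→{7}, 6→{0, 4}, 7→{6}; union {0, 4, 6, 7}; ε-closure = {0, 2, 4, 6, 7}.
Read 'x': 0→∅, 2→{1}, 4→∅, 6→{0, 4}, 7→{6}; union {0, 1, 4, 6}; ε-closure = {0, 1, 2, 4, 5, 6}.
Read 'x': 0→∅, 1→∅, 2→{1}, 4→∅, 5→{7}, 6→{0, 4}; union {0, 1, 4, 7}; ε-closure = {0, 1, 2, 4, 5, 7}.
Read 'x': 0→∅, 1→∅, 2→{1}, 4→∅, 5→{7}, 7→{6}; union {1, 6, 7}; ε-closure = {1, 5, 6, 7}.
Read 'y': 1→{1, 7}, 5→{0, 5}, 6→∅, 7→{1}; union {0, 1, 5, 7}; ε-closure = {0, 1, 2, 5, 7}.
State 3 is not in {0, 1, 2, 5, 7}.

No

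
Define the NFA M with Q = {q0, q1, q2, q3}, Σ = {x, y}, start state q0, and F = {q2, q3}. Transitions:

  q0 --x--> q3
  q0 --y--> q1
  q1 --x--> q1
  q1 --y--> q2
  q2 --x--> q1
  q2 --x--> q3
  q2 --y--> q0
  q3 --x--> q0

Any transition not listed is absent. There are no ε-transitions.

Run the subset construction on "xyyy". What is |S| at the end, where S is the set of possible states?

Start in {q0}.
Read 'x': {q0} → {q3}.
Read 'y': {q3} → ∅.
The set is empty and remains empty for the remaining 2 symbols.
That set has 0 states.

0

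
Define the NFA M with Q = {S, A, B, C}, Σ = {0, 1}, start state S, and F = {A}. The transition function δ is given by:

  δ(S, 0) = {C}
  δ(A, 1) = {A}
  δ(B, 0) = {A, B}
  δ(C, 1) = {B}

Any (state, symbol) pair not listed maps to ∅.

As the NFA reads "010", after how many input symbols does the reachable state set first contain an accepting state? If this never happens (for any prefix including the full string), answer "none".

3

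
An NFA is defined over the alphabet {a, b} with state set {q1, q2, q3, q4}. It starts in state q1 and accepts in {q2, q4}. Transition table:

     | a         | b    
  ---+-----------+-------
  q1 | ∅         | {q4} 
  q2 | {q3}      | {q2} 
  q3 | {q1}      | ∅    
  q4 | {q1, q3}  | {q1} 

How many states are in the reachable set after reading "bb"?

Start in {q1}.
Read 'b': {q1} → {q4}.
Read 'b': {q4} → {q1}.
That set has 1 state.

1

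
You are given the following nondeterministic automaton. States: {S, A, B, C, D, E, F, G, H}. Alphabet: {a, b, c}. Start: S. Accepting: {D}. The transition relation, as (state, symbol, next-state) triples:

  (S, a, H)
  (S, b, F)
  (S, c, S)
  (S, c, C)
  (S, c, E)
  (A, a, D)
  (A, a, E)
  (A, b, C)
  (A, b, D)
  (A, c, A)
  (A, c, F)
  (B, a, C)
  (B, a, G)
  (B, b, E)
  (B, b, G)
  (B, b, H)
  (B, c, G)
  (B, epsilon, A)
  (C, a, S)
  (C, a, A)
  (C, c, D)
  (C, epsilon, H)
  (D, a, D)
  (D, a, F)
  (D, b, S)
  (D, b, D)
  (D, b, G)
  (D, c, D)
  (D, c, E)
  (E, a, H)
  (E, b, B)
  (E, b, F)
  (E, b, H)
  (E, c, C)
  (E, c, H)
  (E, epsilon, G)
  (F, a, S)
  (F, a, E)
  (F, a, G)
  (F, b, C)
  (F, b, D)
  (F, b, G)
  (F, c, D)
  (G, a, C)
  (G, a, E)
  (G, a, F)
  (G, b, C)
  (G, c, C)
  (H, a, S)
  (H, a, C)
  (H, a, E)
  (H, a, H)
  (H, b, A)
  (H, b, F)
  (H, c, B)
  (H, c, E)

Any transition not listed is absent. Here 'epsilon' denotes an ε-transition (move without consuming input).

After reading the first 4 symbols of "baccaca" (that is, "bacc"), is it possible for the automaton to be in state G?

Yes

Start in {S}.
Read 'b': {S} → {F}.
Read 'a': {F} → {S, E, G}.
Read 'c': {S, E, G} → {S, C, E, G, H}.
Read 'c': {S, C, E, G, H} → {S, A, B, C, D, E, G, H}.
State G is in {S, A, B, C, D, E, G, H}.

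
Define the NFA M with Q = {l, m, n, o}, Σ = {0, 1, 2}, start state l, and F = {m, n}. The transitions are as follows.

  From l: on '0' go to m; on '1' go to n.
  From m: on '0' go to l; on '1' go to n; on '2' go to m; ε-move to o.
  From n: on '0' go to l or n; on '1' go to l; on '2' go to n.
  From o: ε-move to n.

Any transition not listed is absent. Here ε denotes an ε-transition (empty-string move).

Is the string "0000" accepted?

Yes

Start in {l}.
Read '0': l→{m}; union {m}; ε-closure = {m, n, o}.
Read '0': m→{l}, n→{l, n}, o→∅; now {l, n}.
Read '0': l→{m}, n→{l, n}; union {l, m, n}; ε-closure = {l, m, n, o}.
Read '0': l→{m}, m→{l}, n→{l, n}, o→∅; union {l, m, n}; ε-closure = {l, m, n, o}.
The final set {l, m, n, o} contains the accepting states m, n.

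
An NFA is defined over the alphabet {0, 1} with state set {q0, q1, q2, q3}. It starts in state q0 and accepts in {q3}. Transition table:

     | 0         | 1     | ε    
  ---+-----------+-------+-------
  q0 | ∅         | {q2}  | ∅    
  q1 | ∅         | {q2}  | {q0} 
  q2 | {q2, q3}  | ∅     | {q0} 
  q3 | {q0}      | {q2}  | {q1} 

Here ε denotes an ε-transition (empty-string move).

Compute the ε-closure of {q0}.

Begin with {q0}.
No ε-moves leave this set, so the closure equals the set itself.

{q0}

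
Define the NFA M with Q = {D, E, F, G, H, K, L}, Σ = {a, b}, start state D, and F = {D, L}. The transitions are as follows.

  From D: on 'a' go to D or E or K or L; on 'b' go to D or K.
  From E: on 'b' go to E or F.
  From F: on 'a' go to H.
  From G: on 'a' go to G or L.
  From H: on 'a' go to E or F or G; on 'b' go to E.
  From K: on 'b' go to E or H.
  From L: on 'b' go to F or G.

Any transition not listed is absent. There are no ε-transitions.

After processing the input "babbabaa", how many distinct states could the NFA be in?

7

Start in {D}.
Read 'b': D→{D, K}; now {D, K}.
Read 'a': D→{D, E, K, L}, K→∅; now {D, E, K, L}.
Read 'b': D→{D, K}, E→{E, F}, K→{E, H}, L→{F, G}; now {D, E, F, G, H, K}.
Read 'b': D→{D, K}, E→{E, F}, F→∅, G→∅, H→{E}, K→{E, H}; now {D, E, F, H, K}.
Read 'a': D→{D, E, K, L}, E→∅, F→{H}, H→{E, F, G}, K→∅; now {D, E, F, G, H, K, L}.
Read 'b': D→{D, K}, E→{E, F}, F→∅, G→∅, H→{E}, K→{E, H}, L→{F, G}; now {D, E, F, G, H, K}.
Read 'a': D→{D, E, K, L}, E→∅, F→{H}, G→{G, L}, H→{E, F, G}, K→∅; now {D, E, F, G, H, K, L}.
Read 'a': D→{D, E, K, L}, E→∅, F→{H}, G→{G, L}, H→{E, F, G}, K→∅, L→∅; now {D, E, F, G, H, K, L}.
That set has 7 states.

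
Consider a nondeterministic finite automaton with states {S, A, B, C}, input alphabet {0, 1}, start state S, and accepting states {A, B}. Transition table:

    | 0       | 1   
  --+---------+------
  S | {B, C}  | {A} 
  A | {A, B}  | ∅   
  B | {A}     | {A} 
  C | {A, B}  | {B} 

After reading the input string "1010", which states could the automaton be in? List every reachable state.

Start in {S}.
Read '1': S→{A}; now {A}.
Read '0': A→{A, B}; now {A, B}.
Read '1': A→∅, B→{A}; now {A}.
Read '0': A→{A, B}; now {A, B}.

{A, B}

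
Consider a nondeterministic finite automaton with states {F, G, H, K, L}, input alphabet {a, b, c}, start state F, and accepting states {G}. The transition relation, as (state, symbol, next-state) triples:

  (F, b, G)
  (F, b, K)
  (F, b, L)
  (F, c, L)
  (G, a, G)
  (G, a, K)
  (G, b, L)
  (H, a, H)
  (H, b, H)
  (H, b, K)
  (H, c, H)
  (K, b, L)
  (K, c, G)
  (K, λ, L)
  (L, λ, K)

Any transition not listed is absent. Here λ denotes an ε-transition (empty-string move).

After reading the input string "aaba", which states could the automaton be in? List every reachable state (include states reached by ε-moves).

Start in {F}.
Read 'a': F→∅; now ∅.
The set is empty and remains empty for the remaining 3 symbols.

∅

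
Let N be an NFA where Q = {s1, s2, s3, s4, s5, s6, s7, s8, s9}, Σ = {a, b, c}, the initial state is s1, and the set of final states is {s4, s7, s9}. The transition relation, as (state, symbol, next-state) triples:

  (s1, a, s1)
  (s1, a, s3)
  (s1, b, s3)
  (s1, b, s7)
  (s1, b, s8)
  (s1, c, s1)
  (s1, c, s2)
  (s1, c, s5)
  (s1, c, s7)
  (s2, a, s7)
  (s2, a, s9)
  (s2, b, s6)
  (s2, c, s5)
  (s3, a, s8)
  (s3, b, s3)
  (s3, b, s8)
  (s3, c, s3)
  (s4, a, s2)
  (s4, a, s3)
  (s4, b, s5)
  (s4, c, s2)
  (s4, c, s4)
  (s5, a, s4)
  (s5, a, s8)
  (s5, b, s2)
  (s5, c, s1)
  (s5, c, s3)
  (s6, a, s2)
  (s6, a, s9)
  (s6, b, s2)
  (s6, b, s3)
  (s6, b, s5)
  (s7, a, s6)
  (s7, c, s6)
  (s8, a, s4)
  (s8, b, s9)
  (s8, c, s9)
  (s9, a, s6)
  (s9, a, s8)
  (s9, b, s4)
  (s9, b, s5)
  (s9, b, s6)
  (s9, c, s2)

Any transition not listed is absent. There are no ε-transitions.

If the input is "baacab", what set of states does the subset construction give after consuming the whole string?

Start in {s1}.
Read 'b': s1→{s3, s7, s8}; now {s3, s7, s8}.
Read 'a': s3→{s8}, s7→{s6}, s8→{s4}; now {s4, s6, s8}.
Read 'a': s4→{s2, s3}, s6→{s2, s9}, s8→{s4}; now {s2, s3, s4, s9}.
Read 'c': s2→{s5}, s3→{s3}, s4→{s2, s4}, s9→{s2}; now {s2, s3, s4, s5}.
Read 'a': s2→{s7, s9}, s3→{s8}, s4→{s2, s3}, s5→{s4, s8}; now {s2, s3, s4, s7, s8, s9}.
Read 'b': s2→{s6}, s3→{s3, s8}, s4→{s5}, s7→∅, s8→{s9}, s9→{s4, s5, s6}; now {s3, s4, s5, s6, s8, s9}.

{s3, s4, s5, s6, s8, s9}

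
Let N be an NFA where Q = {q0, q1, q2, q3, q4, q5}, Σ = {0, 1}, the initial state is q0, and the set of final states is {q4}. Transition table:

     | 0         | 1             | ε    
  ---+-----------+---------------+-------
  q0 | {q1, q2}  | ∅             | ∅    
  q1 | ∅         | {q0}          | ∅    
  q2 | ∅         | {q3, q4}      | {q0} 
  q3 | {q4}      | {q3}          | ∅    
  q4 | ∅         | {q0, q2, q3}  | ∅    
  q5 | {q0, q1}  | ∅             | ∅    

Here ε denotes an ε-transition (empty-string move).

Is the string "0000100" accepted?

No

Start in {q0}.
Read '0': q0→{q1, q2}; union {q1, q2}; ε-closure = {q0, q1, q2}.
Read '0': q0→{q1, q2}, q1→∅, q2→∅; union {q1, q2}; ε-closure = {q0, q1, q2}.
Read '0': q0→{q1, q2}, q1→∅, q2→∅; union {q1, q2}; ε-closure = {q0, q1, q2}.
Read '0': q0→{q1, q2}, q1→∅, q2→∅; union {q1, q2}; ε-closure = {q0, q1, q2}.
Read '1': q0→∅, q1→{q0}, q2→{q3, q4}; now {q0, q3, q4}.
Read '0': q0→{q1, q2}, q3→{q4}, q4→∅; union {q1, q2, q4}; ε-closure = {q0, q1, q2, q4}.
Read '0': q0→{q1, q2}, q1→∅, q2→∅, q4→∅; union {q1, q2}; ε-closure = {q0, q1, q2}.
The final set {q0, q1, q2} contains no accepting state.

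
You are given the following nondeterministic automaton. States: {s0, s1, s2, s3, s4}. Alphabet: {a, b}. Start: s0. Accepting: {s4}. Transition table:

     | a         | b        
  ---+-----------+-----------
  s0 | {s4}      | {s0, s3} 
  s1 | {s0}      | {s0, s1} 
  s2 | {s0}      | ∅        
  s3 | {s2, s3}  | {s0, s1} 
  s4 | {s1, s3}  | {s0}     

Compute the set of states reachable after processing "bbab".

Start in {s0}.
Read 'b': s0→{s0, s3}; now {s0, s3}.
Read 'b': s0→{s0, s3}, s3→{s0, s1}; now {s0, s1, s3}.
Read 'a': s0→{s4}, s1→{s0}, s3→{s2, s3}; now {s0, s2, s3, s4}.
Read 'b': s0→{s0, s3}, s2→∅, s3→{s0, s1}, s4→{s0}; now {s0, s1, s3}.

{s0, s1, s3}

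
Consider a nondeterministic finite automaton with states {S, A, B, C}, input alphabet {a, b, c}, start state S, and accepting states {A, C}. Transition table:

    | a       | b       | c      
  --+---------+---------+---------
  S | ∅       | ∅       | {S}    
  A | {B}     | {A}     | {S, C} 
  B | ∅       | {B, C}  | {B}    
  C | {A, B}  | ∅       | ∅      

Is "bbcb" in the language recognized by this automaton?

No

Start in {S}.
Read 'b': S→∅; now ∅.
The set is empty and remains empty for the remaining 3 symbols.
The final set ∅ contains no accepting state.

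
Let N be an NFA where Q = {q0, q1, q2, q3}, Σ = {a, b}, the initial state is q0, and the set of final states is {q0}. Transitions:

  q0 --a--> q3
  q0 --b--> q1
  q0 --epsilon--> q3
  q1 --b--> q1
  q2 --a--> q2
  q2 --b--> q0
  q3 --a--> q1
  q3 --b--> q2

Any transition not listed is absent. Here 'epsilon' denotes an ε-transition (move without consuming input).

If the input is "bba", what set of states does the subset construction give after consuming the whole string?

Start: ε-closure({q0}) = {q0, q3}.
Read 'b': {q0, q3} → {q1, q2}.
Read 'b': {q1, q2} → {q0, q1, q3}.
Read 'a': {q0, q1, q3} → {q1, q3}.

{q1, q3}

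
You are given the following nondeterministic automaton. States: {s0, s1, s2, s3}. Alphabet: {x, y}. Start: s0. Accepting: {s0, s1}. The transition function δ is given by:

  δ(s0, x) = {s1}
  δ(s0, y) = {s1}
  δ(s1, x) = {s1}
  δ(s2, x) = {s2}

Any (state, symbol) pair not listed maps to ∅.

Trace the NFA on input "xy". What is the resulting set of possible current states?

∅

Start in {s0}.
Read 'x': s0→{s1}; now {s1}.
Read 'y': s1→∅; now ∅.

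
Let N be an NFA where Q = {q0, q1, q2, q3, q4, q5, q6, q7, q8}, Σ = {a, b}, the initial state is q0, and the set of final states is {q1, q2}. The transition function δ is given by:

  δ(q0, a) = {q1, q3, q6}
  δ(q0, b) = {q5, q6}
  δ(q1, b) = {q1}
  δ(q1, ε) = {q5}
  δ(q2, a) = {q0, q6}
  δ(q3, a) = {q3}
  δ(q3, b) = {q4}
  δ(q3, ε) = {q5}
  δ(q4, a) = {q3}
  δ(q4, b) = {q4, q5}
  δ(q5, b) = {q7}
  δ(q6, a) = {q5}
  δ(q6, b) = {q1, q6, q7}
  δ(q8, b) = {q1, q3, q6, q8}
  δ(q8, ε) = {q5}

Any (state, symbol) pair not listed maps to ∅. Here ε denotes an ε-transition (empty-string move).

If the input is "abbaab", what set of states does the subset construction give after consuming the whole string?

{q4, q7}

Start in {q0}.
Read 'a': q0→{q1, q3, q6}; union {q1, q3, q6}; ε-closure = {q1, q3, q5, q6}.
Read 'b': q1→{q1}, q3→{q4}, q5→{q7}, q6→{q1, q6, q7}; union {q1, q4, q6, q7}; ε-closure = {q1, q4, q5, q6, q7}.
Read 'b': q1→{q1}, q4→{q4, q5}, q5→{q7}, q6→{q1, q6, q7}, q7→∅; now {q1, q4, q5, q6, q7}.
Read 'a': q1→∅, q4→{q3}, q5→∅, q6→{q5}, q7→∅; now {q3, q5}.
Read 'a': q3→{q3}, q5→∅; union {q3}; ε-closure = {q3, q5}.
Read 'b': q3→{q4}, q5→{q7}; now {q4, q7}.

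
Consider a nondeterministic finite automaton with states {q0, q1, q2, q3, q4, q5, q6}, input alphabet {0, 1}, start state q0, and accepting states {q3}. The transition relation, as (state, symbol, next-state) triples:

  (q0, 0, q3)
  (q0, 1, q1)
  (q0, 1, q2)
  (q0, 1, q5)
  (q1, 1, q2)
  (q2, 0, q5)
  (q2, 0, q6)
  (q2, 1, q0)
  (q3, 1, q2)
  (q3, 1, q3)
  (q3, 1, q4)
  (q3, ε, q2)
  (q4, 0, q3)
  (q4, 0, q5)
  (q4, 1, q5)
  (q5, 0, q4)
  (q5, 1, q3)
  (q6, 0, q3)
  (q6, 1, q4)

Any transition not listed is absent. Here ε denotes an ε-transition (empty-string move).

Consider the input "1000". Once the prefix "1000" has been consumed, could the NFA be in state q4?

Yes

Start in {q0}.
Read '1': {q0} → {q1, q2, q5}.
Read '0': {q1, q2, q5} → {q4, q5, q6}.
Read '0': {q4, q5, q6} → {q2, q3, q4, q5}.
Read '0': {q2, q3, q4, q5} → {q2, q3, q4, q5, q6}.
State q4 is in {q2, q3, q4, q5, q6}.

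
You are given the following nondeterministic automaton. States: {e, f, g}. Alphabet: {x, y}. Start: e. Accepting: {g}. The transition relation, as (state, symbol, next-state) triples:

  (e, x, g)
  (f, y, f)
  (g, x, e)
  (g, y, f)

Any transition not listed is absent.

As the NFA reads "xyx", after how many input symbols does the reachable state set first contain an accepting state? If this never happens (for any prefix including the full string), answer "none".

Start in {e}.
Read 'x': {e} → {g}.
None of the earlier sets intersect F, but {g} does.

1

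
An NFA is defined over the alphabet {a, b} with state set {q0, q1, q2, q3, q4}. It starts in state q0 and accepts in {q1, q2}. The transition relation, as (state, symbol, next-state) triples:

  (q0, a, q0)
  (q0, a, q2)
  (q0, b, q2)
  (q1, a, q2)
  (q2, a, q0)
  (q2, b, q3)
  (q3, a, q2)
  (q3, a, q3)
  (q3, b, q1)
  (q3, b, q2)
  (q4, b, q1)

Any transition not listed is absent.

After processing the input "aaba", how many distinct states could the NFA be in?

Start in {q0}.
Read 'a': q0→{q0, q2}; now {q0, q2}.
Read 'a': q0→{q0, q2}, q2→{q0}; now {q0, q2}.
Read 'b': q0→{q2}, q2→{q3}; now {q2, q3}.
Read 'a': q2→{q0}, q3→{q2, q3}; now {q0, q2, q3}.
That set has 3 states.

3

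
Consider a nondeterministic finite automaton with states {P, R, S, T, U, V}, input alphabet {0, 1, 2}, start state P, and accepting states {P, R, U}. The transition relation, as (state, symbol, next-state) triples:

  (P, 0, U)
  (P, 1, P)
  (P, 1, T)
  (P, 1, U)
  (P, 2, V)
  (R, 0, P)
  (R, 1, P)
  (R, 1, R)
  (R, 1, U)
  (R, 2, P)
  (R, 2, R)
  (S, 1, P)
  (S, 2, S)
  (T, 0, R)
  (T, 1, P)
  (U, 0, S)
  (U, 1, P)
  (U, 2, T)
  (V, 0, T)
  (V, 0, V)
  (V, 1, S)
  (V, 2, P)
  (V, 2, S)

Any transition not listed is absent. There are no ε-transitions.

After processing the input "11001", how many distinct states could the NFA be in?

3

Start in {P}.
Read '1': {P} → {P, T, U}.
Read '1': {P, T, U} → {P, T, U}.
Read '0': {P, T, U} → {R, S, U}.
Read '0': {R, S, U} → {P, S}.
Read '1': {P, S} → {P, T, U}.
That set has 3 states.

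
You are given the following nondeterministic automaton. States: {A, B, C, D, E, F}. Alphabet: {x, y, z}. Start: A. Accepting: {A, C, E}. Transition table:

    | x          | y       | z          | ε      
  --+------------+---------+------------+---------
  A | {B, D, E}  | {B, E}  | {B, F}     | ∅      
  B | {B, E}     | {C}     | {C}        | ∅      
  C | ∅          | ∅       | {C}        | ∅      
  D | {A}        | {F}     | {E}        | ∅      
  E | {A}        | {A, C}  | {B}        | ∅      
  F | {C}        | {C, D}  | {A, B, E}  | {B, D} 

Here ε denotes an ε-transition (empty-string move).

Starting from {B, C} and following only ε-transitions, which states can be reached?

{B, C}

Begin with {B, C}.
No ε-moves leave this set, so the closure equals the set itself.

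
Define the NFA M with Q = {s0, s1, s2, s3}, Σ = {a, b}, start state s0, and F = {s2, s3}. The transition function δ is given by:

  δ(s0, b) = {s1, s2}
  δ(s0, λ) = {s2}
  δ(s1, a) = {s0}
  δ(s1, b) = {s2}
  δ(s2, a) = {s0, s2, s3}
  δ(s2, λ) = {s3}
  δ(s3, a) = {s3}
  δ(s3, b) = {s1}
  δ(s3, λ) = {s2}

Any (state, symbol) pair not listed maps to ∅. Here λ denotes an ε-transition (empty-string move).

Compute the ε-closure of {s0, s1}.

{s0, s1, s2, s3}

Begin with {s0, s1}.
ε-move s0 → s2; add s2.
ε-move s2 → s3; add s3.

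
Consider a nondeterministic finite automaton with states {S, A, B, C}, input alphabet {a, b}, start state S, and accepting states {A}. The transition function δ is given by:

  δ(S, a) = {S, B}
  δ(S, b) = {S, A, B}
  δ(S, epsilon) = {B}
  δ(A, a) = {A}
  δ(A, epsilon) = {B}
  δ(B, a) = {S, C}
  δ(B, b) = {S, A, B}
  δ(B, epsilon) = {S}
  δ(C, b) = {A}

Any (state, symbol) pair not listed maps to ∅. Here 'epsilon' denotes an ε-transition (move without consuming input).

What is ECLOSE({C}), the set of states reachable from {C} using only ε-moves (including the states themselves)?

Begin with {C}.
No ε-moves leave this set, so the closure equals the set itself.

{C}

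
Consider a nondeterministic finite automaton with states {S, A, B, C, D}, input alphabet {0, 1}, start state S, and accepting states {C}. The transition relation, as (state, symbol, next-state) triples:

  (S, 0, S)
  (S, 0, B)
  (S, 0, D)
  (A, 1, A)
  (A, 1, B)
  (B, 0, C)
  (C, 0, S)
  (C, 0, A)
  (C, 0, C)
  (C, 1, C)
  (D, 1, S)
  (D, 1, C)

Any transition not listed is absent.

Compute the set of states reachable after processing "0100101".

{S, A, B, C}

Start in {S}.
Read '0': {S} → {S, B, D}.
Read '1': {S, B, D} → {S, C}.
Read '0': {S, C} → {S, A, B, C, D}.
Read '0': {S, A, B, C, D} → {S, A, B, C, D}.
Read '1': {S, A, B, C, D} → {S, A, B, C}.
Read '0': {S, A, B, C} → {S, A, B, C, D}.
Read '1': {S, A, B, C, D} → {S, A, B, C}.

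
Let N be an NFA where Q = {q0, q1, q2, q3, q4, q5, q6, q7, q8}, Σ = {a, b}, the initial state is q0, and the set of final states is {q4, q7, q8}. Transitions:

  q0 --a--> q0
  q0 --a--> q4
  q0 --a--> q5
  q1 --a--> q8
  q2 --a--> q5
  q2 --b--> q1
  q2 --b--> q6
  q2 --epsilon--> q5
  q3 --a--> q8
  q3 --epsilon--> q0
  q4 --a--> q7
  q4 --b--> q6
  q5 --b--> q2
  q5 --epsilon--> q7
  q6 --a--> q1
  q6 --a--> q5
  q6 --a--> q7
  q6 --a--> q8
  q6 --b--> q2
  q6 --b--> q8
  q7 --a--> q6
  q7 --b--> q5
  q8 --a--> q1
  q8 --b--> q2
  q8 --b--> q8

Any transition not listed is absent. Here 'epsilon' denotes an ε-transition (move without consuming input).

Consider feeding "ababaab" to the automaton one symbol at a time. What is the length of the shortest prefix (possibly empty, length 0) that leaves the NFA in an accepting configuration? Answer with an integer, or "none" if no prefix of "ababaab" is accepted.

1

Start in {q0}.
Read 'a': {q0} → {q0, q4, q5, q7}.
None of the earlier sets intersect F, but {q0, q4, q5, q7} does.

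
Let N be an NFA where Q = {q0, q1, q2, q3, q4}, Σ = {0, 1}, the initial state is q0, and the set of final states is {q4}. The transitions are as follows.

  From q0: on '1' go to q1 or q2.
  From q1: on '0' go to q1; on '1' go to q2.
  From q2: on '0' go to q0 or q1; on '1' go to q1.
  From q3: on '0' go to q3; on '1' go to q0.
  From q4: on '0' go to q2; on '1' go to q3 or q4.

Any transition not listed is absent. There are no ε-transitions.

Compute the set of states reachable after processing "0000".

∅

Start in {q0}.
Read '0': {q0} → ∅.
The set is empty and remains empty for the remaining 3 symbols.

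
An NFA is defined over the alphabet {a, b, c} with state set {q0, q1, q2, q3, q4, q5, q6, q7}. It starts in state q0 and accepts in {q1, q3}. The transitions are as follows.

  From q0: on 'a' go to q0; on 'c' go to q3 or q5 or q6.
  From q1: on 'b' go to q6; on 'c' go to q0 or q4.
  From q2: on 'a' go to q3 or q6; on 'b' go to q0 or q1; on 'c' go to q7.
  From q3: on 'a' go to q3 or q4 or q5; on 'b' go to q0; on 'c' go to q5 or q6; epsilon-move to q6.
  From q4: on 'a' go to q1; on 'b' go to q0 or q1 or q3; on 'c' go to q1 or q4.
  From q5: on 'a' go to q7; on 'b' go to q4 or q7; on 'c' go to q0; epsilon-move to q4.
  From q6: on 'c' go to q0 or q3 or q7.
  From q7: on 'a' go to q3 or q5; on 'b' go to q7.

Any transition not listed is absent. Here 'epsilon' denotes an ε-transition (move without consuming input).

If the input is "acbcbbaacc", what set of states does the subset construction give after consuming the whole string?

{q0, q1, q3, q4, q5, q6, q7}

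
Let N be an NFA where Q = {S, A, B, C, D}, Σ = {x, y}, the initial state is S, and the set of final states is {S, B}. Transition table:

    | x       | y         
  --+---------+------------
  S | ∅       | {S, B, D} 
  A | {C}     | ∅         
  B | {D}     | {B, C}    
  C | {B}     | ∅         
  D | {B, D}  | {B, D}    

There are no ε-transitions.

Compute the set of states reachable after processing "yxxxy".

Start in {S}.
Read 'y': {S} → {S, B, D}.
Read 'x': {S, B, D} → {B, D}.
Read 'x': {B, D} → {B, D}.
Read 'x': {B, D} → {B, D}.
Read 'y': {B, D} → {B, C, D}.

{B, C, D}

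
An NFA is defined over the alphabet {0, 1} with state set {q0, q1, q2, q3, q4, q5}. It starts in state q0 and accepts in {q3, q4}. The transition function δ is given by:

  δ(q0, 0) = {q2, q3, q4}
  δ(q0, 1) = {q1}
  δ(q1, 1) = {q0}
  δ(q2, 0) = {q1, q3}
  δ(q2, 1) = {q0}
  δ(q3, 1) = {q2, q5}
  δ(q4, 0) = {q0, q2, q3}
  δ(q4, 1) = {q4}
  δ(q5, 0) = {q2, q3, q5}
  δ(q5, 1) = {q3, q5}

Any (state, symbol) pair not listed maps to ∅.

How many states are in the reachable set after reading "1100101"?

Start in {q0}.
Read '1': {q0} → {q1}.
Read '1': {q1} → {q0}.
Read '0': {q0} → {q2, q3, q4}.
Read '0': {q2, q3, q4} → {q0, q1, q2, q3}.
Read '1': {q0, q1, q2, q3} → {q0, q1, q2, q5}.
Read '0': {q0, q1, q2, q5} → {q1, q2, q3, q4, q5}.
Read '1': {q1, q2, q3, q4, q5} → {q0, q2, q3, q4, q5}.
That set has 5 states.

5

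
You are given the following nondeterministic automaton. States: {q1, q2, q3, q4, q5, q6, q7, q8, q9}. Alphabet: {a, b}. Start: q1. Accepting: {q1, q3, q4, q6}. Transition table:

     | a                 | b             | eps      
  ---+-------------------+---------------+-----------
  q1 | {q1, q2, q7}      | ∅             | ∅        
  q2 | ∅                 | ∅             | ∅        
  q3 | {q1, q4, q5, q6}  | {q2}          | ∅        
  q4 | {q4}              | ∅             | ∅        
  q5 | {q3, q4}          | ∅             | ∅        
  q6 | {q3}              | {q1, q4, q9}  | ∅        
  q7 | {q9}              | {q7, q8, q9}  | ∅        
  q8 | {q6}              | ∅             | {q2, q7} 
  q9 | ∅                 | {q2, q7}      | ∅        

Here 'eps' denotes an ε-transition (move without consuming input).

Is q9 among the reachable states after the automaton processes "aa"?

Start in {q1}.
Read 'a': q1→{q1, q2, q7}; now {q1, q2, q7}.
Read 'a': q1→{q1, q2, q7}, q2→∅, q7→{q9}; now {q1, q2, q7, q9}.
State q9 is in {q1, q2, q7, q9}.

Yes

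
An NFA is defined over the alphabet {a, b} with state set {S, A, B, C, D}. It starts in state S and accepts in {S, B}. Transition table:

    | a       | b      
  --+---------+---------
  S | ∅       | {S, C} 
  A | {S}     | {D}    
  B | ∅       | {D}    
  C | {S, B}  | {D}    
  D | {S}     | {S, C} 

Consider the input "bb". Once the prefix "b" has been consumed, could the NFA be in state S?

Yes

Start in {S}.
Read 'b': {S} → {S, C}.
State S is in {S, C}.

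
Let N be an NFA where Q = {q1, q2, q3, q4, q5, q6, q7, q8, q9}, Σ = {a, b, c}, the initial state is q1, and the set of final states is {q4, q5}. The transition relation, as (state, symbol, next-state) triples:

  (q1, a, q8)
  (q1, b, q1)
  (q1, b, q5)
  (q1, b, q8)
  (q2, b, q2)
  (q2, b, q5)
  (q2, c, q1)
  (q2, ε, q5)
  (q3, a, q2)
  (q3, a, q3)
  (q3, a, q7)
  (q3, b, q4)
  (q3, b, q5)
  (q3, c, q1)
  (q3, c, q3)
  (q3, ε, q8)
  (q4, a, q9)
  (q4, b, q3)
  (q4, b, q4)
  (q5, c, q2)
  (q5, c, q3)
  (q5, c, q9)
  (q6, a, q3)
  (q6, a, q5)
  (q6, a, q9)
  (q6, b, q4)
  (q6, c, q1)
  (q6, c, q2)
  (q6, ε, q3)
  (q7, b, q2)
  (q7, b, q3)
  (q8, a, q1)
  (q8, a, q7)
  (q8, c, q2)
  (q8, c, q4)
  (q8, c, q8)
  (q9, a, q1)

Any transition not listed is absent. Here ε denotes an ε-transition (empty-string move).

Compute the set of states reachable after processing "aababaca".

{q1, q2, q3, q5, q7, q8, q9}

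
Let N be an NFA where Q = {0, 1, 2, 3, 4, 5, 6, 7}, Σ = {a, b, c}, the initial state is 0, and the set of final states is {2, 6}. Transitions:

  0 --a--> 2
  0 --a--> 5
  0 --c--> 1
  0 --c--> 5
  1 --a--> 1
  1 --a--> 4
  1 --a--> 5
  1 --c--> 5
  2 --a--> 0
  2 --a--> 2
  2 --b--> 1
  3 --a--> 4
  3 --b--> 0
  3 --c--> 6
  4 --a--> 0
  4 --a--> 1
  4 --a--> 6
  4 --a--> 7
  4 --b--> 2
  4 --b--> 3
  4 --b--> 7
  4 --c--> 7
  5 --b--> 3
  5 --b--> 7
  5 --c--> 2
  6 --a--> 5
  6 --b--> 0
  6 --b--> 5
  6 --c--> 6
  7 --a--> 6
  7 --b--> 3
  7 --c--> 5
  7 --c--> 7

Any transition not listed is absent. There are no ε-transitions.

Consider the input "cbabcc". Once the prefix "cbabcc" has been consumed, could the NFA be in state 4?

No

Start in {0}.
Read 'c': {0} → {1, 5}.
Read 'b': {1, 5} → {3, 7}.
Read 'a': {3, 7} → {4, 6}.
Read 'b': {4, 6} → {0, 2, 3, 5, 7}.
Read 'c': {0, 2, 3, 5, 7} → {1, 2, 5, 6, 7}.
Read 'c': {1, 2, 5, 6, 7} → {2, 5, 6, 7}.
State 4 is not in {2, 5, 6, 7}.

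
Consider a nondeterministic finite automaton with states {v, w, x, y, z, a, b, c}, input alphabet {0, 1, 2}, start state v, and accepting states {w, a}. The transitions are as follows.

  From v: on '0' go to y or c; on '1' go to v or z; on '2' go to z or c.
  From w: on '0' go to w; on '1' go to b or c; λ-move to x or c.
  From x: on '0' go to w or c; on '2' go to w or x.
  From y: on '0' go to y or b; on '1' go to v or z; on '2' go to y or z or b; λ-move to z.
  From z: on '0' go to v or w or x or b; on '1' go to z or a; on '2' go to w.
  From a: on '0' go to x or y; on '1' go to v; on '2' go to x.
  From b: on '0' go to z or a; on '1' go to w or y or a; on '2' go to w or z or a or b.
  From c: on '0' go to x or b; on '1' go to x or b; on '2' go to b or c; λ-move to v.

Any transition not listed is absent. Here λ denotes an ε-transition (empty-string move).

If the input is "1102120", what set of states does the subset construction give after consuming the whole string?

Start in {v}.
Read '1': v→{v, z}; now {v, z}.
Read '1': v→{v, z}, z→{z, a}; now {v, z, a}.
Read '0': v→{y, c}, z→{v, w, x, b}, a→{x, y}; union {v, w, x, y, b, c}; ε-closure = {v, w, x, y, z, b, c}.
Read '2': v→{z, c}, w→∅, x→{w, x}, y→{y, z, b}, z→{w}, b→{w, z, a, b}, c→{b, c}; union {w, x, y, z, a, b, c}; ε-closure = {v, w, x, y, z, a, b, c}.
Read '1': v→{v, z}, w→{b, c}, x→∅, y→{v, z}, z→{z, a}, a→{v}, b→{w, y, a}, c→{x, b}; now {v, w, x, y, z, a, b, c}.
Read '2': v→{z, c}, w→∅, x→{w, x}, y→{y, z, b}, z→{w}, a→{x}, b→{w, z, a, b}, c→{b, c}; union {w, x, y, z, a, b, c}; ε-closure = {v, w, x, y, z, a, b, c}.
Read '0': v→{y, c}, w→{w}, x→{w, c}, y→{y, b}, z→{v, w, x, b}, a→{x, y}, b→{z, a}, c→{x, b}; now {v, w, x, y, z, a, b, c}.

{v, w, x, y, z, a, b, c}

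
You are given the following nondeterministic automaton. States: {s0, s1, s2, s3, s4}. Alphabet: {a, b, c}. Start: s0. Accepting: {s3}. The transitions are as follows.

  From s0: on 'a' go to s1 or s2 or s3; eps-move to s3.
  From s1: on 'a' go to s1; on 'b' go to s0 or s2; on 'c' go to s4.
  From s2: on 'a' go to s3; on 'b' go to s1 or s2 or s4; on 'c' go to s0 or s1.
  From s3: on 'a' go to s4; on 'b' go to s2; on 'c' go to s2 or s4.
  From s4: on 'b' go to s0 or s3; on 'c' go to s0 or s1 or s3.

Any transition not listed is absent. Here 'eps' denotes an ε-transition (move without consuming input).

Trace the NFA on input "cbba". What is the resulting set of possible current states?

Start: ε-closure({s0}) = {s0, s3}.
Read 'c': s0→∅, s3→{s2, s4}; now {s2, s4}.
Read 'b': s2→{s1, s2, s4}, s4→{s0, s3}; now {s0, s1, s2, s3, s4}.
Read 'b': s0→∅, s1→{s0, s2}, s2→{s1, s2, s4}, s3→{s2}, s4→{s0, s3}; now {s0, s1, s2, s3, s4}.
Read 'a': s0→{s1, s2, s3}, s1→{s1}, s2→{s3}, s3→{s4}, s4→∅; now {s1, s2, s3, s4}.

{s1, s2, s3, s4}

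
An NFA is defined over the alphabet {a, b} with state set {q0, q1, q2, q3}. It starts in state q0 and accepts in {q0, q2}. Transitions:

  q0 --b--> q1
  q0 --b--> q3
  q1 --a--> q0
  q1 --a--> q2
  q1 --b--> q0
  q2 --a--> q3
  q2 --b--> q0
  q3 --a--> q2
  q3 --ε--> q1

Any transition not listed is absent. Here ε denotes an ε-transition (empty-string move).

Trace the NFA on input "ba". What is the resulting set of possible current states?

{q0, q2}

Start in {q0}.
Read 'b': {q0} → {q1, q3}.
Read 'a': {q1, q3} → {q0, q2}.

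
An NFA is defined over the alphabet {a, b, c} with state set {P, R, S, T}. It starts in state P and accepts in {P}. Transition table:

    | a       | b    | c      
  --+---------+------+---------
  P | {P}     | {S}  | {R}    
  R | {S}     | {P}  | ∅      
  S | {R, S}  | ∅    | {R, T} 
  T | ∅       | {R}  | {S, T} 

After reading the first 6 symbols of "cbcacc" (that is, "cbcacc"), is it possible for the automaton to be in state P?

No

Start in {P}.
Read 'c': {P} → {R}.
Read 'b': {R} → {P}.
Read 'c': {P} → {R}.
Read 'a': {R} → {S}.
Read 'c': {S} → {R, T}.
Read 'c': {R, T} → {S, T}.
State P is not in {S, T}.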